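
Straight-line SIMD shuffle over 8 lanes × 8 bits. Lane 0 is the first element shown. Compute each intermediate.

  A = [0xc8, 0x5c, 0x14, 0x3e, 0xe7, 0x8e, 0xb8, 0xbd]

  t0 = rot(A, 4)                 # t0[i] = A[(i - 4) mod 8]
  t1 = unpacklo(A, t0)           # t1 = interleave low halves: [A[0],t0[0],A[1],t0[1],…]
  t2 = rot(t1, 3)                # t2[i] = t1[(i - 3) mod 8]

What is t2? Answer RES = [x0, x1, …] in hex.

RES = [0xb8, 0x3e, 0xbd, 0xc8, 0xe7, 0x5c, 0x8e, 0x14]

  t0: e7 8e b8 bd c8 5c 14 3e
  t1: c8 e7 5c 8e 14 b8 3e bd
  t2: b8 3e bd c8 e7 5c 8e 14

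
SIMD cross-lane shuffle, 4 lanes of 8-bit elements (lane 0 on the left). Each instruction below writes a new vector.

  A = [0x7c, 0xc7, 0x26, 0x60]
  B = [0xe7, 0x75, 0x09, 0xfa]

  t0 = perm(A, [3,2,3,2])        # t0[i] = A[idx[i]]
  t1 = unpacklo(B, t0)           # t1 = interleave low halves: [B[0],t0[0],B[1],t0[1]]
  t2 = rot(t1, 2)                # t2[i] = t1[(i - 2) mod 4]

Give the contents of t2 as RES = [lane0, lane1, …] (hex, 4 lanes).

  t0: 60 26 60 26
  t1: e7 60 75 26
  t2: 75 26 e7 60

RES = [0x75, 0x26, 0xe7, 0x60]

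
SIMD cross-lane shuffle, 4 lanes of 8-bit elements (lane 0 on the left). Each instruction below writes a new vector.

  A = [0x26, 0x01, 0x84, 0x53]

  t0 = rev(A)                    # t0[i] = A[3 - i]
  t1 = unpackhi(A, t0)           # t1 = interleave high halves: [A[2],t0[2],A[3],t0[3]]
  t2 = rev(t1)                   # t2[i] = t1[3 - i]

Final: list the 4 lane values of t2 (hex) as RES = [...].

RES = [0x26, 0x53, 0x01, 0x84]

  t0: 53 84 01 26
  t1: 84 01 53 26
  t2: 26 53 01 84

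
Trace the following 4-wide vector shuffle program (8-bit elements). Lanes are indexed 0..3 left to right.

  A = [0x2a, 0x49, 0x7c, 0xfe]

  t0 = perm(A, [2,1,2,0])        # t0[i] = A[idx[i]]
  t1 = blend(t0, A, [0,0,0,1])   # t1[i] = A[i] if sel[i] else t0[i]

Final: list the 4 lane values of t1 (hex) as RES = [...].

RES = [0x7c, 0x49, 0x7c, 0xfe]

t0 = [0x7c, 0x49, 0x7c, 0x2a]
t1 = [0x7c, 0x49, 0x7c, 0xfe]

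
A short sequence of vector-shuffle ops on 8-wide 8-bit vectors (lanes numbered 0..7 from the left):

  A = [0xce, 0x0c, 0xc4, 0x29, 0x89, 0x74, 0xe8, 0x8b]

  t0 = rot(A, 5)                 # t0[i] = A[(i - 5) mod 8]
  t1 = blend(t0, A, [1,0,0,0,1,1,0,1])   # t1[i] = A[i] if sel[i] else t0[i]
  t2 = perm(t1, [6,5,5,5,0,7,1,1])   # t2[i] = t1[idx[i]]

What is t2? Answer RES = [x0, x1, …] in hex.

RES = [0x0c, 0x74, 0x74, 0x74, 0xce, 0x8b, 0x89, 0x89]

→ t0 |29|89|74|e8|8b|ce|0c|c4|
→ t1 |ce|89|74|e8|89|74|0c|8b|
→ t2 |0c|74|74|74|ce|8b|89|89|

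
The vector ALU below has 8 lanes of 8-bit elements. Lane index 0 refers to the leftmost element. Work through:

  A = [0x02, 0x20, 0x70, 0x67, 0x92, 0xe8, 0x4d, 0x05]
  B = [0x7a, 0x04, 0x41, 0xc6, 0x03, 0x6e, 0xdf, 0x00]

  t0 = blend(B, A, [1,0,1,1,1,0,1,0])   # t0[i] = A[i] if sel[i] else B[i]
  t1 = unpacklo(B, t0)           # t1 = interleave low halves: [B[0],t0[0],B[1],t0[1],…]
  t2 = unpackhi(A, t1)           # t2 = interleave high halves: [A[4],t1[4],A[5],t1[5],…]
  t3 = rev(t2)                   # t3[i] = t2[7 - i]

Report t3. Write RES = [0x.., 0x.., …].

RES = [0x67, 0x05, 0xc6, 0x4d, 0x70, 0xe8, 0x41, 0x92]

  t0: 02 04 70 67 92 6e 4d 00
  t1: 7a 02 04 04 41 70 c6 67
  t2: 92 41 e8 70 4d c6 05 67
  t3: 67 05 c6 4d 70 e8 41 92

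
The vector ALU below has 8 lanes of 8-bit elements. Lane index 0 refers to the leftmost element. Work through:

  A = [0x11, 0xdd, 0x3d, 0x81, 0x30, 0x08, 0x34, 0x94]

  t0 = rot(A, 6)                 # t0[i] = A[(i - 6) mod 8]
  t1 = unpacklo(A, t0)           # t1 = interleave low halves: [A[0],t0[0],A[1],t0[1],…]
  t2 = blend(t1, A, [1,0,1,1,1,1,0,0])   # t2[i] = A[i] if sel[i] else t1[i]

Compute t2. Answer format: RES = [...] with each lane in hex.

RES = [0x11, 0x3d, 0x3d, 0x81, 0x30, 0x08, 0x81, 0x08]

  t0: 3d 81 30 08 34 94 11 dd
  t1: 11 3d dd 81 3d 30 81 08
  t2: 11 3d 3d 81 30 08 81 08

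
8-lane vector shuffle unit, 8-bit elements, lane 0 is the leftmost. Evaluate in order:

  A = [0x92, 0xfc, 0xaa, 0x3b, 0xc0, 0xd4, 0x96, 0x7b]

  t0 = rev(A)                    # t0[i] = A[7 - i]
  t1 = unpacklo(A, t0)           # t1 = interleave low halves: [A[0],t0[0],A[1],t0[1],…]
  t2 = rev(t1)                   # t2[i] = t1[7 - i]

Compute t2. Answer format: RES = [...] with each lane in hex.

RES = [0xc0, 0x3b, 0xd4, 0xaa, 0x96, 0xfc, 0x7b, 0x92]

t0 = [0x7b, 0x96, 0xd4, 0xc0, 0x3b, 0xaa, 0xfc, 0x92]
t1 = [0x92, 0x7b, 0xfc, 0x96, 0xaa, 0xd4, 0x3b, 0xc0]
t2 = [0xc0, 0x3b, 0xd4, 0xaa, 0x96, 0xfc, 0x7b, 0x92]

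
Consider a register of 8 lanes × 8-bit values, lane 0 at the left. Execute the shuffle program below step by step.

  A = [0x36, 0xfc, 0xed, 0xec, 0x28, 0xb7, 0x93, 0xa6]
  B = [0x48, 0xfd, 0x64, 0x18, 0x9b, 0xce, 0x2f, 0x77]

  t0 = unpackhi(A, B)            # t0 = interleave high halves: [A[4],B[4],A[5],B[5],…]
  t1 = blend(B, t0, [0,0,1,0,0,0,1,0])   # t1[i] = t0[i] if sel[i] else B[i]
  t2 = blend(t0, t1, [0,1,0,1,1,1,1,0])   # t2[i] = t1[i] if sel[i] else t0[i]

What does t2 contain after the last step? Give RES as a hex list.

  t0: 28 9b b7 ce 93 2f a6 77
  t1: 48 fd b7 18 9b ce a6 77
  t2: 28 fd b7 18 9b ce a6 77

RES = [ 0x28  0xfd  0xb7  0x18  0x9b  0xce  0xa6  0x77 ]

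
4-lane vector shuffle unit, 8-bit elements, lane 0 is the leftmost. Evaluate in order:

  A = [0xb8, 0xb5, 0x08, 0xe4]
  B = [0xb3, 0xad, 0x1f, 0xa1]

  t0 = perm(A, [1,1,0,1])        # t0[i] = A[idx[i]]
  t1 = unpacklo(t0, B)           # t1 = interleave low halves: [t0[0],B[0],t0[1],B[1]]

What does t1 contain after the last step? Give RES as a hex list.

RES = [ 0xb5  0xb3  0xb5  0xad ]

t0 = [0xb5, 0xb5, 0xb8, 0xb5]
t1 = [0xb5, 0xb3, 0xb5, 0xad]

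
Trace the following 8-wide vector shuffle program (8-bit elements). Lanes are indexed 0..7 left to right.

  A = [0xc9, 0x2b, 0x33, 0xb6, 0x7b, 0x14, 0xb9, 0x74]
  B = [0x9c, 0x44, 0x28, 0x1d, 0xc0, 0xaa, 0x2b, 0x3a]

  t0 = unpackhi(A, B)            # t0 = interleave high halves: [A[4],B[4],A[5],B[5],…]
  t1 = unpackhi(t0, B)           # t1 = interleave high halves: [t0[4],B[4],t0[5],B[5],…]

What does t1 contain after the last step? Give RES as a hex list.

RES = [0xb9, 0xc0, 0x2b, 0xaa, 0x74, 0x2b, 0x3a, 0x3a]

t0 = [0x7b, 0xc0, 0x14, 0xaa, 0xb9, 0x2b, 0x74, 0x3a]
t1 = [0xb9, 0xc0, 0x2b, 0xaa, 0x74, 0x2b, 0x3a, 0x3a]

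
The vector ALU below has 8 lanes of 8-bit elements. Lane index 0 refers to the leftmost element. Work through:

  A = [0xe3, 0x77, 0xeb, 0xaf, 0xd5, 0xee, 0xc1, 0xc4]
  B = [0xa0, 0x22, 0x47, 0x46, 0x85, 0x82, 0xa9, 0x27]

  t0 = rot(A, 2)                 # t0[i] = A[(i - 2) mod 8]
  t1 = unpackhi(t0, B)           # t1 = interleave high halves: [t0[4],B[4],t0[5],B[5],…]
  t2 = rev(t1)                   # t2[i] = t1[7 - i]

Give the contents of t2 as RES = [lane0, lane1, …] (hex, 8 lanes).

→ t0 |c1|c4|e3|77|eb|af|d5|ee|
→ t1 |eb|85|af|82|d5|a9|ee|27|
→ t2 |27|ee|a9|d5|82|af|85|eb|

RES = [0x27, 0xee, 0xa9, 0xd5, 0x82, 0xaf, 0x85, 0xeb]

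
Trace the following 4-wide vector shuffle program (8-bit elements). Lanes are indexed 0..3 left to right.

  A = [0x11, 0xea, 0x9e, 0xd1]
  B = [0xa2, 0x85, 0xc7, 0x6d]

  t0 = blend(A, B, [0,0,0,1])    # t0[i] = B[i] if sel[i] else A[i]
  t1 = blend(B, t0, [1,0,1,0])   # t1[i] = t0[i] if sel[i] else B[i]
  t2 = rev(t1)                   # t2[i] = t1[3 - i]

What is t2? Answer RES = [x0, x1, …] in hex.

  t0: 11 ea 9e 6d
  t1: 11 85 9e 6d
  t2: 6d 9e 85 11

RES = [0x6d, 0x9e, 0x85, 0x11]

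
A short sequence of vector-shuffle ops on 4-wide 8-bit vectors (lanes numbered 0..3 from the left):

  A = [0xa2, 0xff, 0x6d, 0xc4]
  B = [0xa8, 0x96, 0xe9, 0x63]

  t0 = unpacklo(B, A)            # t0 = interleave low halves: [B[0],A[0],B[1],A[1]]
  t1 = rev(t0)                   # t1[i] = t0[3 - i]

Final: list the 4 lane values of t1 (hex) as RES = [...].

RES = [ 0xff  0x96  0xa2  0xa8 ]

→ t0 |a8|a2|96|ff|
→ t1 |ff|96|a2|a8|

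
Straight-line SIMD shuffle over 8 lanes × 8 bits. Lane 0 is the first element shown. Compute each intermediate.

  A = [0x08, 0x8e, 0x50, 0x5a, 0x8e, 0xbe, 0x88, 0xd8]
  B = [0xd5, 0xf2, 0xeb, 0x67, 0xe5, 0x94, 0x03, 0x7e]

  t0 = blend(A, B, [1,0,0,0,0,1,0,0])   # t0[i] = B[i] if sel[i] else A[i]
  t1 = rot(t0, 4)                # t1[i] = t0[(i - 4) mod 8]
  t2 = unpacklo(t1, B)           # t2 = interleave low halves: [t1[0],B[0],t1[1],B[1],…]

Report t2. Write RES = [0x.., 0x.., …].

RES = [ 0x8e  0xd5  0x94  0xf2  0x88  0xeb  0xd8  0x67 ]

  t0: d5 8e 50 5a 8e 94 88 d8
  t1: 8e 94 88 d8 d5 8e 50 5a
  t2: 8e d5 94 f2 88 eb d8 67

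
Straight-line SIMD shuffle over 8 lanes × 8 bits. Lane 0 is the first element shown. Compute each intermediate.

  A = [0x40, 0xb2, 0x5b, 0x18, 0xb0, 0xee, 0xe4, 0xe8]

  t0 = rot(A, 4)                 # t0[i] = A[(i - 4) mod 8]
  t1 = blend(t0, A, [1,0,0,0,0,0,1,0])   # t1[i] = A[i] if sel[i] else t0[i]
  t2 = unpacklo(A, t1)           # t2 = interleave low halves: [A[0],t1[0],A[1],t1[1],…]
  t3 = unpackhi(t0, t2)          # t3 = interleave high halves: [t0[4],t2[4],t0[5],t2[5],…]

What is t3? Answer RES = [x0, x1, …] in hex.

RES = [0x40, 0x5b, 0xb2, 0xe4, 0x5b, 0x18, 0x18, 0xe8]

  t0: b0 ee e4 e8 40 b2 5b 18
  t1: 40 ee e4 e8 40 b2 e4 18
  t2: 40 40 b2 ee 5b e4 18 e8
  t3: 40 5b b2 e4 5b 18 18 e8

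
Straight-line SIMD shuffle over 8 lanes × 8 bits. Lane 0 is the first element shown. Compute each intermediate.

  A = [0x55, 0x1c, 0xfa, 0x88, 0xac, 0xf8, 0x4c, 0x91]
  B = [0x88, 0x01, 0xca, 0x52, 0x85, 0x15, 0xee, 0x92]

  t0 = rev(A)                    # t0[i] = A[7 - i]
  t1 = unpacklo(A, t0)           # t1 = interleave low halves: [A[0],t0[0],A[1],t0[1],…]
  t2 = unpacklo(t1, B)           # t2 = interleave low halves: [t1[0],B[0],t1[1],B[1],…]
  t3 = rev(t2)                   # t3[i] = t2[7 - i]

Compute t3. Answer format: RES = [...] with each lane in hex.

  t0: 91 4c f8 ac 88 fa 1c 55
  t1: 55 91 1c 4c fa f8 88 ac
  t2: 55 88 91 01 1c ca 4c 52
  t3: 52 4c ca 1c 01 91 88 55

RES = [0x52, 0x4c, 0xca, 0x1c, 0x01, 0x91, 0x88, 0x55]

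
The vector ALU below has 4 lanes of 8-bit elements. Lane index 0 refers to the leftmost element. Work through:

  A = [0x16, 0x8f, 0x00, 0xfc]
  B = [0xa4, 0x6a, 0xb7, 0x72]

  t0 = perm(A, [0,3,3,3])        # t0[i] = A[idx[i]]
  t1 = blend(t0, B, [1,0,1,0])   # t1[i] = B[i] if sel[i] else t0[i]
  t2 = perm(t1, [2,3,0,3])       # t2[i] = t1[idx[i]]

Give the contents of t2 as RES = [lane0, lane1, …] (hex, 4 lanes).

→ t0 |16|fc|fc|fc|
→ t1 |a4|fc|b7|fc|
→ t2 |b7|fc|a4|fc|

RES = [0xb7, 0xfc, 0xa4, 0xfc]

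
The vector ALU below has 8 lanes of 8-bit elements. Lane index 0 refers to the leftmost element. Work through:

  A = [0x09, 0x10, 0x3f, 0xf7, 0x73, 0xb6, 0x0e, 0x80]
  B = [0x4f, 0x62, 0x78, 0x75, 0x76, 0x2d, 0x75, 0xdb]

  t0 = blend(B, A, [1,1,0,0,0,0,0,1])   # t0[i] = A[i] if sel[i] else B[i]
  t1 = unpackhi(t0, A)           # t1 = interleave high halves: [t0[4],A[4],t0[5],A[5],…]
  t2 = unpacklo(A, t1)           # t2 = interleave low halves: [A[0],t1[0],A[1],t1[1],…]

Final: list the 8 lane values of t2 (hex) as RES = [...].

RES = [ 0x09  0x76  0x10  0x73  0x3f  0x2d  0xf7  0xb6 ]

→ t0 |09|10|78|75|76|2d|75|80|
→ t1 |76|73|2d|b6|75|0e|80|80|
→ t2 |09|76|10|73|3f|2d|f7|b6|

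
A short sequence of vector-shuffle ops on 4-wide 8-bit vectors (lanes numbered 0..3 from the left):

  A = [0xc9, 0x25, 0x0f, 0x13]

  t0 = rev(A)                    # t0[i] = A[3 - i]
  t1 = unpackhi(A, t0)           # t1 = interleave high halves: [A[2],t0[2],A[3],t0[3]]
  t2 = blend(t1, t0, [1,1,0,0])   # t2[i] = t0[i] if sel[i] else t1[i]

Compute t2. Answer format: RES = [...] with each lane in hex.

t0 = [0x13, 0x0f, 0x25, 0xc9]
t1 = [0x0f, 0x25, 0x13, 0xc9]
t2 = [0x13, 0x0f, 0x13, 0xc9]

RES = [ 0x13  0x0f  0x13  0xc9 ]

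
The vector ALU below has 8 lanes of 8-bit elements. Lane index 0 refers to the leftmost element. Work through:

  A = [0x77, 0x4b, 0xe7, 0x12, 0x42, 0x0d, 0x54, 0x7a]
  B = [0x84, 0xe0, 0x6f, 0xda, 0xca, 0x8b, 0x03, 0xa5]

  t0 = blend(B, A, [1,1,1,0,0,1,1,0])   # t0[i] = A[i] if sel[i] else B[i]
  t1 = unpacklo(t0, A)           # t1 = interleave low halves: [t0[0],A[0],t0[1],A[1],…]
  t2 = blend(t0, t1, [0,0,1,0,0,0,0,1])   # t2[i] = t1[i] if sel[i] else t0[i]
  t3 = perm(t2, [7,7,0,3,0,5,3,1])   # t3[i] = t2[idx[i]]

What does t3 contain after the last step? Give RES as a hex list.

RES = [0x12, 0x12, 0x77, 0xda, 0x77, 0x0d, 0xda, 0x4b]

→ t0 |77|4b|e7|da|ca|0d|54|a5|
→ t1 |77|77|4b|4b|e7|e7|da|12|
→ t2 |77|4b|4b|da|ca|0d|54|12|
→ t3 |12|12|77|da|77|0d|da|4b|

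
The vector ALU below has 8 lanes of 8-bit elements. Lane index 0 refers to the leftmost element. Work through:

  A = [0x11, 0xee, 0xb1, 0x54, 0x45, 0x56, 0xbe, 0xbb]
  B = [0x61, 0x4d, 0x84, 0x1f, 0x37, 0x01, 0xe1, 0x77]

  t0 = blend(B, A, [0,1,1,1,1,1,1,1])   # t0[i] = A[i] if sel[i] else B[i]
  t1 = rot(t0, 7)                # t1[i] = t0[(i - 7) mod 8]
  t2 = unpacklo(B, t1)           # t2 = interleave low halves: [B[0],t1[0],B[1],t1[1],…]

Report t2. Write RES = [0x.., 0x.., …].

RES = [ 0x61  0xee  0x4d  0xb1  0x84  0x54  0x1f  0x45 ]

t0 = [0x61, 0xee, 0xb1, 0x54, 0x45, 0x56, 0xbe, 0xbb]
t1 = [0xee, 0xb1, 0x54, 0x45, 0x56, 0xbe, 0xbb, 0x61]
t2 = [0x61, 0xee, 0x4d, 0xb1, 0x84, 0x54, 0x1f, 0x45]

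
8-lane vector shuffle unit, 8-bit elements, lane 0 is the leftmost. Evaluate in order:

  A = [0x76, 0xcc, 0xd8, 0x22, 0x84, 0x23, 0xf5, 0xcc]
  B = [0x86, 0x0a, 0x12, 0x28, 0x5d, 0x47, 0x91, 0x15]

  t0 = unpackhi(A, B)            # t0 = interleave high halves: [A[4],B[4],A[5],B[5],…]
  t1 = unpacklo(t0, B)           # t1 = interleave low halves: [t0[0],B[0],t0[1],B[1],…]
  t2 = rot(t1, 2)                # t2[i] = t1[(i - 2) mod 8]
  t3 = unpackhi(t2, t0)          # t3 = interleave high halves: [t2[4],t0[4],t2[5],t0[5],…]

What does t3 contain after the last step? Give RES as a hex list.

RES = [ 0x5d  0xf5  0x0a  0x91  0x23  0xcc  0x12  0x15 ]

  t0: 84 5d 23 47 f5 91 cc 15
  t1: 84 86 5d 0a 23 12 47 28
  t2: 47 28 84 86 5d 0a 23 12
  t3: 5d f5 0a 91 23 cc 12 15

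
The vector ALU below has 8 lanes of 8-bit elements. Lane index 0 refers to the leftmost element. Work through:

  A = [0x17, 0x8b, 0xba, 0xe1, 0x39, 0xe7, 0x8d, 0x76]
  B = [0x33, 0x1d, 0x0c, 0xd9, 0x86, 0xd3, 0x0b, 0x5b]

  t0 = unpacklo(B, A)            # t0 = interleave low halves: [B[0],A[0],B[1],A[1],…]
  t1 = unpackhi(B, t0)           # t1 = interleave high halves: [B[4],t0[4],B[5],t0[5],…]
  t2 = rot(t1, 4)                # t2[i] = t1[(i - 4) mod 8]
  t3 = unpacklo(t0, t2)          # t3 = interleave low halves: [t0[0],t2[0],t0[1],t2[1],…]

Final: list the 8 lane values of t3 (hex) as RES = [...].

  t0: 33 17 1d 8b 0c ba d9 e1
  t1: 86 0c d3 ba 0b d9 5b e1
  t2: 0b d9 5b e1 86 0c d3 ba
  t3: 33 0b 17 d9 1d 5b 8b e1

RES = [0x33, 0x0b, 0x17, 0xd9, 0x1d, 0x5b, 0x8b, 0xe1]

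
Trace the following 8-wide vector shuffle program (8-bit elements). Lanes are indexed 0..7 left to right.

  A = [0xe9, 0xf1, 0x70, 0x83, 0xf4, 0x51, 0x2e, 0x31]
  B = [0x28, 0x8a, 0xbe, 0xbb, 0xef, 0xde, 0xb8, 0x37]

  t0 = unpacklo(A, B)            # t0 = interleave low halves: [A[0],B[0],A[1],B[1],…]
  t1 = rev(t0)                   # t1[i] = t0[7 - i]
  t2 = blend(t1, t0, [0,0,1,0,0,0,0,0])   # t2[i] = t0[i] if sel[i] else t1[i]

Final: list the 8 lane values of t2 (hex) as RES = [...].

→ t0 |e9|28|f1|8a|70|be|83|bb|
→ t1 |bb|83|be|70|8a|f1|28|e9|
→ t2 |bb|83|f1|70|8a|f1|28|e9|

RES = [0xbb, 0x83, 0xf1, 0x70, 0x8a, 0xf1, 0x28, 0xe9]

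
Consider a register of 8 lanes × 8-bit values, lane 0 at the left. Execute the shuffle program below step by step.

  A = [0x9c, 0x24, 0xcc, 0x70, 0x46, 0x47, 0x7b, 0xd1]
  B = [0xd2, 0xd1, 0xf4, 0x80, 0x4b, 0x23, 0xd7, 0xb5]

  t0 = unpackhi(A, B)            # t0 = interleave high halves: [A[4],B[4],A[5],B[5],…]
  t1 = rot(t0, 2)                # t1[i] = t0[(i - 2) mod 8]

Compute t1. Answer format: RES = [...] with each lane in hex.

RES = [ 0xd1  0xb5  0x46  0x4b  0x47  0x23  0x7b  0xd7 ]

t0 = [0x46, 0x4b, 0x47, 0x23, 0x7b, 0xd7, 0xd1, 0xb5]
t1 = [0xd1, 0xb5, 0x46, 0x4b, 0x47, 0x23, 0x7b, 0xd7]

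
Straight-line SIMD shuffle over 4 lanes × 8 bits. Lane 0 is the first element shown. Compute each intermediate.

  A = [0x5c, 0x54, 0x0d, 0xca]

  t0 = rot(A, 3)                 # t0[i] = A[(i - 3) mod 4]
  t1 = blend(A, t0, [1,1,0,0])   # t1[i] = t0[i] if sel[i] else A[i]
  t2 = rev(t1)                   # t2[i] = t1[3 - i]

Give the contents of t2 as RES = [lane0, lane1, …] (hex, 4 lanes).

→ t0 |54|0d|ca|5c|
→ t1 |54|0d|0d|ca|
→ t2 |ca|0d|0d|54|

RES = [0xca, 0x0d, 0x0d, 0x54]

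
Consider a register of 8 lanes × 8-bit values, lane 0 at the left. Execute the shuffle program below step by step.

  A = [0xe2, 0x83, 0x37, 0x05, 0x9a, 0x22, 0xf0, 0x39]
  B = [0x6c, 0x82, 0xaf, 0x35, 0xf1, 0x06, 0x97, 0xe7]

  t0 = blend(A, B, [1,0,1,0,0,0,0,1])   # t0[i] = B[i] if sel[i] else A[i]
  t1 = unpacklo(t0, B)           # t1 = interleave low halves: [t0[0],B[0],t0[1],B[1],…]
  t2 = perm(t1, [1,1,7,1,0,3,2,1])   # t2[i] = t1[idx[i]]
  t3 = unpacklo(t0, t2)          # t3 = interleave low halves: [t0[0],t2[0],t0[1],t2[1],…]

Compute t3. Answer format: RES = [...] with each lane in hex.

t0 = [0x6c, 0x83, 0xaf, 0x05, 0x9a, 0x22, 0xf0, 0xe7]
t1 = [0x6c, 0x6c, 0x83, 0x82, 0xaf, 0xaf, 0x05, 0x35]
t2 = [0x6c, 0x6c, 0x35, 0x6c, 0x6c, 0x82, 0x83, 0x6c]
t3 = [0x6c, 0x6c, 0x83, 0x6c, 0xaf, 0x35, 0x05, 0x6c]

RES = [0x6c, 0x6c, 0x83, 0x6c, 0xaf, 0x35, 0x05, 0x6c]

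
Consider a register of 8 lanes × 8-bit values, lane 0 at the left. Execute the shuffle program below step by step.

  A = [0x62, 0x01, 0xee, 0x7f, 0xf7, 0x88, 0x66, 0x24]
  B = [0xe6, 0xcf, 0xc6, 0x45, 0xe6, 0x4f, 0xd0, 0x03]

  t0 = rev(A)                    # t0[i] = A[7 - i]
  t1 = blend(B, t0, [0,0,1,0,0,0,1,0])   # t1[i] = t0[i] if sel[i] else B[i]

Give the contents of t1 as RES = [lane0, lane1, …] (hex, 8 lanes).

→ t0 |24|66|88|f7|7f|ee|01|62|
→ t1 |e6|cf|88|45|e6|4f|01|03|

RES = [0xe6, 0xcf, 0x88, 0x45, 0xe6, 0x4f, 0x01, 0x03]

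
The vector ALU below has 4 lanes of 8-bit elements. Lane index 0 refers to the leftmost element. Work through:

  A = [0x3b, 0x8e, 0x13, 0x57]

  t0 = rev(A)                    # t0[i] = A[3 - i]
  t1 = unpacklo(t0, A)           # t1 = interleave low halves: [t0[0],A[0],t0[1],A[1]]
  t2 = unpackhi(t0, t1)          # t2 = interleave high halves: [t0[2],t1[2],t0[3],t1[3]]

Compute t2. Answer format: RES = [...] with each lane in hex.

RES = [ 0x8e  0x13  0x3b  0x8e ]

→ t0 |57|13|8e|3b|
→ t1 |57|3b|13|8e|
→ t2 |8e|13|3b|8e|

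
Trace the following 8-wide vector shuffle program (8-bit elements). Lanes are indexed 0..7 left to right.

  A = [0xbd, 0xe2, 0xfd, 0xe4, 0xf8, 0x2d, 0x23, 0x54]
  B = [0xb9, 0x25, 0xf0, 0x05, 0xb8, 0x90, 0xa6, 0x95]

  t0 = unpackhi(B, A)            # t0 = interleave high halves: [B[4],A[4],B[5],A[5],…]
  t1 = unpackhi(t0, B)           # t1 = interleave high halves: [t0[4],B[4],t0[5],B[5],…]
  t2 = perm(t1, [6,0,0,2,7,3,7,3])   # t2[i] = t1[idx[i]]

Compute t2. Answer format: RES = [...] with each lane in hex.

  t0: b8 f8 90 2d a6 23 95 54
  t1: a6 b8 23 90 95 a6 54 95
  t2: 54 a6 a6 23 95 90 95 90

RES = [ 0x54  0xa6  0xa6  0x23  0x95  0x90  0x95  0x90 ]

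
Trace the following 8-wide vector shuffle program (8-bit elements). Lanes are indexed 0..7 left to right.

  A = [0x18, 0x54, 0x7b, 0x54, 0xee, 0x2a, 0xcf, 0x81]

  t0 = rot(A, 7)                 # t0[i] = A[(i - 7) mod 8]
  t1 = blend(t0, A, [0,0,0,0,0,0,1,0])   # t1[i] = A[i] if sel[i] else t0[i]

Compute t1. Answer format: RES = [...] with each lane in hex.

→ t0 |54|7b|54|ee|2a|cf|81|18|
→ t1 |54|7b|54|ee|2a|cf|cf|18|

RES = [0x54, 0x7b, 0x54, 0xee, 0x2a, 0xcf, 0xcf, 0x18]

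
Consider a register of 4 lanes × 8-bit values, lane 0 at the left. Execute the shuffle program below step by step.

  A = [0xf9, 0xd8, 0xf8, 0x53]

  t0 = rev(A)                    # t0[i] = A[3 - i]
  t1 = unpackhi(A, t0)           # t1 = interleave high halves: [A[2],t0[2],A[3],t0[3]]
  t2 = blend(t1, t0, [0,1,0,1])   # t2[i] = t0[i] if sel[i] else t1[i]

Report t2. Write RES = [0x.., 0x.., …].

RES = [ 0xf8  0xf8  0x53  0xf9 ]

  t0: 53 f8 d8 f9
  t1: f8 d8 53 f9
  t2: f8 f8 53 f9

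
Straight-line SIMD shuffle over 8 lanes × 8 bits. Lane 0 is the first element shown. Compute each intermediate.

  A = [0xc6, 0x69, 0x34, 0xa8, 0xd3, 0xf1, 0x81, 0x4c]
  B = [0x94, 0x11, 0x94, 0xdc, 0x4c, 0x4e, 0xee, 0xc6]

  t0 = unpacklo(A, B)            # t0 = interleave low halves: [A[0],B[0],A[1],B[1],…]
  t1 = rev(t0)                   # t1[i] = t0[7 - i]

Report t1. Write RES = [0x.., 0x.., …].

→ t0 |c6|94|69|11|34|94|a8|dc|
→ t1 |dc|a8|94|34|11|69|94|c6|

RES = [0xdc, 0xa8, 0x94, 0x34, 0x11, 0x69, 0x94, 0xc6]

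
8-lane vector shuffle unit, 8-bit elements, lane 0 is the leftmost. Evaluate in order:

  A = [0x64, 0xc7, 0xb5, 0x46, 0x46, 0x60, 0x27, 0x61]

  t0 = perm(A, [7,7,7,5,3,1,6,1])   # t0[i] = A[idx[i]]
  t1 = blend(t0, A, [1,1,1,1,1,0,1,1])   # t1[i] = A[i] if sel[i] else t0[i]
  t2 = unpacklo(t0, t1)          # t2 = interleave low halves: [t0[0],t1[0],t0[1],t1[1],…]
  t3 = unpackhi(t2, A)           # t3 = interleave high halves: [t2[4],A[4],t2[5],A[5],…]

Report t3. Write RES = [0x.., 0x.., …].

RES = [0x61, 0x46, 0xb5, 0x60, 0x60, 0x27, 0x46, 0x61]

  t0: 61 61 61 60 46 c7 27 c7
  t1: 64 c7 b5 46 46 c7 27 61
  t2: 61 64 61 c7 61 b5 60 46
  t3: 61 46 b5 60 60 27 46 61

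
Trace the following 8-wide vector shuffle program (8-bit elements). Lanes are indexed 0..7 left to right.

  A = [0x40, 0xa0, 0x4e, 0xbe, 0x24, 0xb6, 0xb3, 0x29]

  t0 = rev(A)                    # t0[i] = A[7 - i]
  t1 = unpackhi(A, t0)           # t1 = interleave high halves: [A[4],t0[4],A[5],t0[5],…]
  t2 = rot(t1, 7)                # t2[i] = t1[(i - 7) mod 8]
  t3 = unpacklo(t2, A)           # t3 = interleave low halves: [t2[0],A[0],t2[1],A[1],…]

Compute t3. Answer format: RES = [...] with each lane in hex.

t0 = [0x29, 0xb3, 0xb6, 0x24, 0xbe, 0x4e, 0xa0, 0x40]
t1 = [0x24, 0xbe, 0xb6, 0x4e, 0xb3, 0xa0, 0x29, 0x40]
t2 = [0xbe, 0xb6, 0x4e, 0xb3, 0xa0, 0x29, 0x40, 0x24]
t3 = [0xbe, 0x40, 0xb6, 0xa0, 0x4e, 0x4e, 0xb3, 0xbe]

RES = [0xbe, 0x40, 0xb6, 0xa0, 0x4e, 0x4e, 0xb3, 0xbe]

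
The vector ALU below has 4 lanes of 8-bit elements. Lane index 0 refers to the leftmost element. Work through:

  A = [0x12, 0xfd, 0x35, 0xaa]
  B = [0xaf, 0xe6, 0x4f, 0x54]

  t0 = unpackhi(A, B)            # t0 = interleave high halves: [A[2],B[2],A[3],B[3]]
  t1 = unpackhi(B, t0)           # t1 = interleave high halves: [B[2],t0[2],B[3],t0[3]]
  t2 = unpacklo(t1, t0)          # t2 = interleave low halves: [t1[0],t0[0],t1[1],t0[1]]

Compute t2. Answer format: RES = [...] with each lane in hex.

RES = [ 0x4f  0x35  0xaa  0x4f ]

t0 = [0x35, 0x4f, 0xaa, 0x54]
t1 = [0x4f, 0xaa, 0x54, 0x54]
t2 = [0x4f, 0x35, 0xaa, 0x4f]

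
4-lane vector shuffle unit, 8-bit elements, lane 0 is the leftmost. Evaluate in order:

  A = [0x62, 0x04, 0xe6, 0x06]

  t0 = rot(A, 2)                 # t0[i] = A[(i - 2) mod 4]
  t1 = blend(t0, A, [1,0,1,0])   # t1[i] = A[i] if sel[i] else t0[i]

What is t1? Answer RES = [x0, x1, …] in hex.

t0 = [0xe6, 0x06, 0x62, 0x04]
t1 = [0x62, 0x06, 0xe6, 0x04]

RES = [ 0x62  0x06  0xe6  0x04 ]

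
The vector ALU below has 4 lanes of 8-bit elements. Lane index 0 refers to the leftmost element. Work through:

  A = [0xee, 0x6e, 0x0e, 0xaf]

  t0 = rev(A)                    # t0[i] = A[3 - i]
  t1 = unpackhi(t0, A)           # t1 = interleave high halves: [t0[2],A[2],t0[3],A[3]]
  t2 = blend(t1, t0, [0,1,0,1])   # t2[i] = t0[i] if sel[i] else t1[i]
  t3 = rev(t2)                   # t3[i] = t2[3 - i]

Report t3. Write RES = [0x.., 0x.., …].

RES = [ 0xee  0xee  0x0e  0x6e ]

→ t0 |af|0e|6e|ee|
→ t1 |6e|0e|ee|af|
→ t2 |6e|0e|ee|ee|
→ t3 |ee|ee|0e|6e|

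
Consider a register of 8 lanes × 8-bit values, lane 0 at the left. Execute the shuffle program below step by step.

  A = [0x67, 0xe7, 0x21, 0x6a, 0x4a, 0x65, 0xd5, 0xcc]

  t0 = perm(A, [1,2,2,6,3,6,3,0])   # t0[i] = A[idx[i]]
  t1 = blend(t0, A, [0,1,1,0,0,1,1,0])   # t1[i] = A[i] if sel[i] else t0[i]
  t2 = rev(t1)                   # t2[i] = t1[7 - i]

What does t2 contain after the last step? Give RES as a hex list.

t0 = [0xe7, 0x21, 0x21, 0xd5, 0x6a, 0xd5, 0x6a, 0x67]
t1 = [0xe7, 0xe7, 0x21, 0xd5, 0x6a, 0x65, 0xd5, 0x67]
t2 = [0x67, 0xd5, 0x65, 0x6a, 0xd5, 0x21, 0xe7, 0xe7]

RES = [ 0x67  0xd5  0x65  0x6a  0xd5  0x21  0xe7  0xe7 ]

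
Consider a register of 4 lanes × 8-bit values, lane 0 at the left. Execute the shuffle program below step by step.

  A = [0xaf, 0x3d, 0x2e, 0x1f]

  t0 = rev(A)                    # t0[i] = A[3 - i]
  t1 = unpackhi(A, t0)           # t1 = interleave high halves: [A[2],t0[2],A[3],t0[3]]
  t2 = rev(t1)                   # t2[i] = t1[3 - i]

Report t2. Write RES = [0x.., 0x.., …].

t0 = [0x1f, 0x2e, 0x3d, 0xaf]
t1 = [0x2e, 0x3d, 0x1f, 0xaf]
t2 = [0xaf, 0x1f, 0x3d, 0x2e]

RES = [0xaf, 0x1f, 0x3d, 0x2e]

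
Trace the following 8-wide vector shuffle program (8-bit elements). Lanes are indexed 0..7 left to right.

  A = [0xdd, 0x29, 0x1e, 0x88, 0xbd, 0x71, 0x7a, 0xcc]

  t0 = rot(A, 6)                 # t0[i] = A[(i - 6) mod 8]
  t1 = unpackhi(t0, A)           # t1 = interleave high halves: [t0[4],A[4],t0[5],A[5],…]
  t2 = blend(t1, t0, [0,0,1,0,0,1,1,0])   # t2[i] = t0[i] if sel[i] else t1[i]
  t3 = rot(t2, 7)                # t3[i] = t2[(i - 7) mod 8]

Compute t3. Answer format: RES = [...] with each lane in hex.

  t0: 1e 88 bd 71 7a cc dd 29
  t1: 7a bd cc 71 dd 7a 29 cc
  t2: 7a bd bd 71 dd cc dd cc
  t3: bd bd 71 dd cc dd cc 7a

RES = [ 0xbd  0xbd  0x71  0xdd  0xcc  0xdd  0xcc  0x7a ]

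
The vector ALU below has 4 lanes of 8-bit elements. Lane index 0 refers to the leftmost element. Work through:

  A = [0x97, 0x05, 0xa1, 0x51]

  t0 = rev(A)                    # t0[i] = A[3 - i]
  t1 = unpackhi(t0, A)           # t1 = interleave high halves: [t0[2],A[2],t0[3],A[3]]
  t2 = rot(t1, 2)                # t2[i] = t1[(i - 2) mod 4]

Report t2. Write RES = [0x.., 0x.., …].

RES = [0x97, 0x51, 0x05, 0xa1]

  t0: 51 a1 05 97
  t1: 05 a1 97 51
  t2: 97 51 05 a1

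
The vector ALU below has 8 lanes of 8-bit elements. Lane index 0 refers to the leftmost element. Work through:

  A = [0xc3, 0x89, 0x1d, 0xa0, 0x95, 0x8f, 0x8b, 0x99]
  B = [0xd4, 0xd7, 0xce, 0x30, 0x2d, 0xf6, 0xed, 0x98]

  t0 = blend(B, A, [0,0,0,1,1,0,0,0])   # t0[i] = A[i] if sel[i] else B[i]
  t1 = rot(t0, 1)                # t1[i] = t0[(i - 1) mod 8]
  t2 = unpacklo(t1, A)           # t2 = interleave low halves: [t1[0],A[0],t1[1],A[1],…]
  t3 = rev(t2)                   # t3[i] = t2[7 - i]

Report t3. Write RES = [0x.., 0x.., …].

  t0: d4 d7 ce a0 95 f6 ed 98
  t1: 98 d4 d7 ce a0 95 f6 ed
  t2: 98 c3 d4 89 d7 1d ce a0
  t3: a0 ce 1d d7 89 d4 c3 98

RES = [ 0xa0  0xce  0x1d  0xd7  0x89  0xd4  0xc3  0x98 ]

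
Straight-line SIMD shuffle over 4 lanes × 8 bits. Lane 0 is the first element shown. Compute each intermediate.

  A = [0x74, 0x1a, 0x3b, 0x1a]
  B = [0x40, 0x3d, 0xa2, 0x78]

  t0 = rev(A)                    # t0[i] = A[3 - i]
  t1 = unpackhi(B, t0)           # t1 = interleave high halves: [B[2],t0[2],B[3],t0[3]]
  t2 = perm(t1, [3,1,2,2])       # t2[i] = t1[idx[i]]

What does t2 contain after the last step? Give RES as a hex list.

RES = [ 0x74  0x1a  0x78  0x78 ]

  t0: 1a 3b 1a 74
  t1: a2 1a 78 74
  t2: 74 1a 78 78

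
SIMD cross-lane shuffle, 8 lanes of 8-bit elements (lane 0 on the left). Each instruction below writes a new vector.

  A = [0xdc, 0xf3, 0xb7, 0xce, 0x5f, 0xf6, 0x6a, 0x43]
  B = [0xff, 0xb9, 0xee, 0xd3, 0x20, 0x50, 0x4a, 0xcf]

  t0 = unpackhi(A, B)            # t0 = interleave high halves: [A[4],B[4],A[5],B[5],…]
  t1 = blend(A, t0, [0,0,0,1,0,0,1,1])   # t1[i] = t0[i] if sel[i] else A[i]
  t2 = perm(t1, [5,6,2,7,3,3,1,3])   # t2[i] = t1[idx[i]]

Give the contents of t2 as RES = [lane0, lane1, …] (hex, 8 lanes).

→ t0 |5f|20|f6|50|6a|4a|43|cf|
→ t1 |dc|f3|b7|50|5f|f6|43|cf|
→ t2 |f6|43|b7|cf|50|50|f3|50|

RES = [0xf6, 0x43, 0xb7, 0xcf, 0x50, 0x50, 0xf3, 0x50]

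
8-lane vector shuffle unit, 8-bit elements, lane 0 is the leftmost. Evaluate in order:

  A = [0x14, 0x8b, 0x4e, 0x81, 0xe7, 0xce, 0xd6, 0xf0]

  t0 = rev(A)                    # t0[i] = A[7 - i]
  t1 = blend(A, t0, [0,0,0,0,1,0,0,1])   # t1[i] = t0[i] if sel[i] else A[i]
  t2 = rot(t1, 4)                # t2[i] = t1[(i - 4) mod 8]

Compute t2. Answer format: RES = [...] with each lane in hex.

RES = [ 0x81  0xce  0xd6  0x14  0x14  0x8b  0x4e  0x81 ]

  t0: f0 d6 ce e7 81 4e 8b 14
  t1: 14 8b 4e 81 81 ce d6 14
  t2: 81 ce d6 14 14 8b 4e 81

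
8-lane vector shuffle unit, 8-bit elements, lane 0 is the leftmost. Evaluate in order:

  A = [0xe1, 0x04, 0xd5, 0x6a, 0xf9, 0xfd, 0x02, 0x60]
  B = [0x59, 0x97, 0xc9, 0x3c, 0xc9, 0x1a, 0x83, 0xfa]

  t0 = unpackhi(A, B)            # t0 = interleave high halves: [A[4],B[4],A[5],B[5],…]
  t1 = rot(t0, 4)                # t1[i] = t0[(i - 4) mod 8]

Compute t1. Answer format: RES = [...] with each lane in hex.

RES = [0x02, 0x83, 0x60, 0xfa, 0xf9, 0xc9, 0xfd, 0x1a]

  t0: f9 c9 fd 1a 02 83 60 fa
  t1: 02 83 60 fa f9 c9 fd 1a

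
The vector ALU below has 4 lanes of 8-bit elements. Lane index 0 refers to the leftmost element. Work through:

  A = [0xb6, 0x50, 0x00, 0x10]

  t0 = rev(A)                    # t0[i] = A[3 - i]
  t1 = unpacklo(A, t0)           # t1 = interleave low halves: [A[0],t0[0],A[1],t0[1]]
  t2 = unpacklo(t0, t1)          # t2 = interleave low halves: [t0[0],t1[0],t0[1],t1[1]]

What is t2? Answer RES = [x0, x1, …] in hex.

RES = [0x10, 0xb6, 0x00, 0x10]

  t0: 10 00 50 b6
  t1: b6 10 50 00
  t2: 10 b6 00 10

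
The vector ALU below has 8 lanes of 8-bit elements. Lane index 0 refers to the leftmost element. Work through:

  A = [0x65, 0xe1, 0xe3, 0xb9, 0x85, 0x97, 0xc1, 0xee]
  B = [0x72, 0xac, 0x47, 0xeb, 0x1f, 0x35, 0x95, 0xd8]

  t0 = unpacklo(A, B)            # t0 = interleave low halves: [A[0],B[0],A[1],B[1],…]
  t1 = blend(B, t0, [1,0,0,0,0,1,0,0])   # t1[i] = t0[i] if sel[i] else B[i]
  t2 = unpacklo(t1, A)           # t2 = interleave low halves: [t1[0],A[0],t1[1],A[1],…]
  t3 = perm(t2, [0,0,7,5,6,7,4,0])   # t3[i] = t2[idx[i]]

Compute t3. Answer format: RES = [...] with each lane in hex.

  t0: 65 72 e1 ac e3 47 b9 eb
  t1: 65 ac 47 eb 1f 47 95 d8
  t2: 65 65 ac e1 47 e3 eb b9
  t3: 65 65 b9 e3 eb b9 47 65

RES = [0x65, 0x65, 0xb9, 0xe3, 0xeb, 0xb9, 0x47, 0x65]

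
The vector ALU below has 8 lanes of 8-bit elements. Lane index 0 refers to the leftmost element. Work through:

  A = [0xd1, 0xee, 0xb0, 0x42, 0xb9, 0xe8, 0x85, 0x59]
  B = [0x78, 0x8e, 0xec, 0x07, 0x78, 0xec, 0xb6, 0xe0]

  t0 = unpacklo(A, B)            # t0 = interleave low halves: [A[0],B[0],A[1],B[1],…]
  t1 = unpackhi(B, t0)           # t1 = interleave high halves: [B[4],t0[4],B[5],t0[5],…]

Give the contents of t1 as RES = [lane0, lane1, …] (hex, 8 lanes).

RES = [0x78, 0xb0, 0xec, 0xec, 0xb6, 0x42, 0xe0, 0x07]

t0 = [0xd1, 0x78, 0xee, 0x8e, 0xb0, 0xec, 0x42, 0x07]
t1 = [0x78, 0xb0, 0xec, 0xec, 0xb6, 0x42, 0xe0, 0x07]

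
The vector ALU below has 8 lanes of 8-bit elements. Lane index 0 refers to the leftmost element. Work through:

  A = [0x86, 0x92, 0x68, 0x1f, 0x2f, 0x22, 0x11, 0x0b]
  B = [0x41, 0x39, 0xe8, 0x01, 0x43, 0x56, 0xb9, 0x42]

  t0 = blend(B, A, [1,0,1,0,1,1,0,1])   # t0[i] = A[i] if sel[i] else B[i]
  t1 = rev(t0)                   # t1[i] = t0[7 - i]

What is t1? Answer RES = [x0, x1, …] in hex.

→ t0 |86|39|68|01|2f|22|b9|0b|
→ t1 |0b|b9|22|2f|01|68|39|86|

RES = [ 0x0b  0xb9  0x22  0x2f  0x01  0x68  0x39  0x86 ]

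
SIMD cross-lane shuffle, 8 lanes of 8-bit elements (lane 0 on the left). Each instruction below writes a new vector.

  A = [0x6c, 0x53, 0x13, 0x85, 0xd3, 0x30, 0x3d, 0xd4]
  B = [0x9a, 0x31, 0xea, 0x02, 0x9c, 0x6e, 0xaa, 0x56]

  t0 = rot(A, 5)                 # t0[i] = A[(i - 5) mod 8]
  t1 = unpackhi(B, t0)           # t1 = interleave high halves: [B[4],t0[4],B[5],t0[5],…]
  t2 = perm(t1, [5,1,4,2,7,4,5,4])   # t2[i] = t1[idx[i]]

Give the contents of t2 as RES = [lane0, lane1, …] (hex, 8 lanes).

RES = [ 0x53  0xd4  0xaa  0x6e  0x13  0xaa  0x53  0xaa ]

  t0: 85 d3 30 3d d4 6c 53 13
  t1: 9c d4 6e 6c aa 53 56 13
  t2: 53 d4 aa 6e 13 aa 53 aa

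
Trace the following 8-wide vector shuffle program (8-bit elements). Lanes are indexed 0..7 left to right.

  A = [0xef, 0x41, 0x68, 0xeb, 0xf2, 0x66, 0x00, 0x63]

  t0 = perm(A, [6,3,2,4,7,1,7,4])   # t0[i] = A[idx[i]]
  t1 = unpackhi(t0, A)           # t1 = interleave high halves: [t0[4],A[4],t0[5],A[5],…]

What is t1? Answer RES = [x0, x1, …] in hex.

RES = [ 0x63  0xf2  0x41  0x66  0x63  0x00  0xf2  0x63 ]

→ t0 |00|eb|68|f2|63|41|63|f2|
→ t1 |63|f2|41|66|63|00|f2|63|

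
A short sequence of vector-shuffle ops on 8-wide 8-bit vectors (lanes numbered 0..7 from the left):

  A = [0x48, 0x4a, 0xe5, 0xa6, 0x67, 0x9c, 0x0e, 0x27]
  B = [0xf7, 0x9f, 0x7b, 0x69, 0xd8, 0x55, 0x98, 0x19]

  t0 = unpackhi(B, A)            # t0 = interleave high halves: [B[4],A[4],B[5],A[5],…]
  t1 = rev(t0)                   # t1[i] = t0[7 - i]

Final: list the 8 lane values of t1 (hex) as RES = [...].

RES = [ 0x27  0x19  0x0e  0x98  0x9c  0x55  0x67  0xd8 ]

→ t0 |d8|67|55|9c|98|0e|19|27|
→ t1 |27|19|0e|98|9c|55|67|d8|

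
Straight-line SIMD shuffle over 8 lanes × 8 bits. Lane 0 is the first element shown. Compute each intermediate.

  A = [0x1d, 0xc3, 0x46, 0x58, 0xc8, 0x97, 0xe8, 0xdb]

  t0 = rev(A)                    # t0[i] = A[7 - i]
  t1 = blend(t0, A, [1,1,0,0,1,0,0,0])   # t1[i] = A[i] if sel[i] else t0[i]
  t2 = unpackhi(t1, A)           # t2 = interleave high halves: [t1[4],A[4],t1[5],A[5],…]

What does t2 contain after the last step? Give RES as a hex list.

RES = [ 0xc8  0xc8  0x46  0x97  0xc3  0xe8  0x1d  0xdb ]

→ t0 |db|e8|97|c8|58|46|c3|1d|
→ t1 |1d|c3|97|c8|c8|46|c3|1d|
→ t2 |c8|c8|46|97|c3|e8|1d|db|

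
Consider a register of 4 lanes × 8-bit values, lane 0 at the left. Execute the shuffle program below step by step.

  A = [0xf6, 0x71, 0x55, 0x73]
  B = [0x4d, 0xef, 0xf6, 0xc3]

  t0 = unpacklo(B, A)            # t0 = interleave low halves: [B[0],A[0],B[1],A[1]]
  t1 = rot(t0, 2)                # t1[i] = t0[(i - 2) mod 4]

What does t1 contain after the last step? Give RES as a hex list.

t0 = [0x4d, 0xf6, 0xef, 0x71]
t1 = [0xef, 0x71, 0x4d, 0xf6]

RES = [0xef, 0x71, 0x4d, 0xf6]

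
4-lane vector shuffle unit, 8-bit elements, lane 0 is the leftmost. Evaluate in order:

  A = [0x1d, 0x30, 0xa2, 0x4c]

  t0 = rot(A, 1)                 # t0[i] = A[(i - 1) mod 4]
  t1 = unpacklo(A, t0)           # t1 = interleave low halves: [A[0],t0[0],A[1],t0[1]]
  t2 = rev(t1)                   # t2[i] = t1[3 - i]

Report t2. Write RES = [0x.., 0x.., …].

  t0: 4c 1d 30 a2
  t1: 1d 4c 30 1d
  t2: 1d 30 4c 1d

RES = [ 0x1d  0x30  0x4c  0x1d ]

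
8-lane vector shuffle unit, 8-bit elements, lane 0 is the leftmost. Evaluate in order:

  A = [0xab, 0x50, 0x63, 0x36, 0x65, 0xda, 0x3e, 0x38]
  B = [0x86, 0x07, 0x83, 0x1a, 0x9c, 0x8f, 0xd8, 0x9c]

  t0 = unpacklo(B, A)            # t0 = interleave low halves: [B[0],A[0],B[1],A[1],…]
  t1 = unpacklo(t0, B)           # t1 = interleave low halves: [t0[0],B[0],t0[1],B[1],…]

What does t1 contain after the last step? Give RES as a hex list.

RES = [ 0x86  0x86  0xab  0x07  0x07  0x83  0x50  0x1a ]

→ t0 |86|ab|07|50|83|63|1a|36|
→ t1 |86|86|ab|07|07|83|50|1a|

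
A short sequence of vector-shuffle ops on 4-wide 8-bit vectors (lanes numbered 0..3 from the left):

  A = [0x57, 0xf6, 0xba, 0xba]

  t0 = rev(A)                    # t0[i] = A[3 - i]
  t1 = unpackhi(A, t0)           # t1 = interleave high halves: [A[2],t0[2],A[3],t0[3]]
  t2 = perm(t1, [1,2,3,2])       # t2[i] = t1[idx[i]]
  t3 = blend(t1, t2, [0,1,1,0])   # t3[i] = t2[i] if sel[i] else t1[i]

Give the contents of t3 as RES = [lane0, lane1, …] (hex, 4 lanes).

RES = [ 0xba  0xba  0x57  0x57 ]

→ t0 |ba|ba|f6|57|
→ t1 |ba|f6|ba|57|
→ t2 |f6|ba|57|ba|
→ t3 |ba|ba|57|57|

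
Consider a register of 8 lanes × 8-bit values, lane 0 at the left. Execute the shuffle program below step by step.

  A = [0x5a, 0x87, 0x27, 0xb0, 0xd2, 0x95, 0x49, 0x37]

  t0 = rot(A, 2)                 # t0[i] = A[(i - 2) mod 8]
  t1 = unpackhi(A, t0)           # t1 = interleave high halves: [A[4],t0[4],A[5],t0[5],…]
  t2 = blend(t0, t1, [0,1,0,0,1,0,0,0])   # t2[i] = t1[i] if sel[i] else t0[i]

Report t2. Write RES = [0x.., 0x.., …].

  t0: 49 37 5a 87 27 b0 d2 95
  t1: d2 27 95 b0 49 d2 37 95
  t2: 49 27 5a 87 49 b0 d2 95

RES = [ 0x49  0x27  0x5a  0x87  0x49  0xb0  0xd2  0x95 ]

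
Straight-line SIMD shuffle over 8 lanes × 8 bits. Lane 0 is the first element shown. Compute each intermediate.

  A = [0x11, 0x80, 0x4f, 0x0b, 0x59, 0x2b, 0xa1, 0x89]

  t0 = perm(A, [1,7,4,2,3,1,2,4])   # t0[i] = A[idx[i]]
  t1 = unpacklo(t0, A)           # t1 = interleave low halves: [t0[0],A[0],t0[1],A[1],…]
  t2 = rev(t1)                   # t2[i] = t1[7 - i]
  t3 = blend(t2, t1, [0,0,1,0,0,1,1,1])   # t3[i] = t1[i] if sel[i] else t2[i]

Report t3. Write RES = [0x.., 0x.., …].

t0 = [0x80, 0x89, 0x59, 0x4f, 0x0b, 0x80, 0x4f, 0x59]
t1 = [0x80, 0x11, 0x89, 0x80, 0x59, 0x4f, 0x4f, 0x0b]
t2 = [0x0b, 0x4f, 0x4f, 0x59, 0x80, 0x89, 0x11, 0x80]
t3 = [0x0b, 0x4f, 0x89, 0x59, 0x80, 0x4f, 0x4f, 0x0b]

RES = [0x0b, 0x4f, 0x89, 0x59, 0x80, 0x4f, 0x4f, 0x0b]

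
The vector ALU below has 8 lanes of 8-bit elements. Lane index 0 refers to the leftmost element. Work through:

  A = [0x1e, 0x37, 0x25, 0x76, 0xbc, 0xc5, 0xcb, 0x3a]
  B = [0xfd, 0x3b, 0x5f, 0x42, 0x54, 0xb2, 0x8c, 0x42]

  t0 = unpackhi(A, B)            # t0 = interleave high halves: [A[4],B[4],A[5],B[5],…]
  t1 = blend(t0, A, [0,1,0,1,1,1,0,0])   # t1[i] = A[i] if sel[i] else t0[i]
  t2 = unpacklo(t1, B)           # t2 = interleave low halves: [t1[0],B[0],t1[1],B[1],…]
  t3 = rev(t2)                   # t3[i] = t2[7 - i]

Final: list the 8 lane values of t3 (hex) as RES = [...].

t0 = [0xbc, 0x54, 0xc5, 0xb2, 0xcb, 0x8c, 0x3a, 0x42]
t1 = [0xbc, 0x37, 0xc5, 0x76, 0xbc, 0xc5, 0x3a, 0x42]
t2 = [0xbc, 0xfd, 0x37, 0x3b, 0xc5, 0x5f, 0x76, 0x42]
t3 = [0x42, 0x76, 0x5f, 0xc5, 0x3b, 0x37, 0xfd, 0xbc]

RES = [ 0x42  0x76  0x5f  0xc5  0x3b  0x37  0xfd  0xbc ]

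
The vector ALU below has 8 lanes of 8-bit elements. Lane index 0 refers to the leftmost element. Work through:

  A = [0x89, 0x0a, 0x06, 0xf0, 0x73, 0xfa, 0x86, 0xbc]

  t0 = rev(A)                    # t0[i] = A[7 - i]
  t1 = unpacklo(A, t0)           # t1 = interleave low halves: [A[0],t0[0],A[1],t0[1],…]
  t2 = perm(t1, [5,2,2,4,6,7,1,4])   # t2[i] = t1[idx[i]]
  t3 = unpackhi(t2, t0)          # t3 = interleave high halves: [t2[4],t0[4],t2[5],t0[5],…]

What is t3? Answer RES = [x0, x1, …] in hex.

RES = [0xf0, 0xf0, 0x73, 0x06, 0xbc, 0x0a, 0x06, 0x89]

→ t0 |bc|86|fa|73|f0|06|0a|89|
→ t1 |89|bc|0a|86|06|fa|f0|73|
→ t2 |fa|0a|0a|06|f0|73|bc|06|
→ t3 |f0|f0|73|06|bc|0a|06|89|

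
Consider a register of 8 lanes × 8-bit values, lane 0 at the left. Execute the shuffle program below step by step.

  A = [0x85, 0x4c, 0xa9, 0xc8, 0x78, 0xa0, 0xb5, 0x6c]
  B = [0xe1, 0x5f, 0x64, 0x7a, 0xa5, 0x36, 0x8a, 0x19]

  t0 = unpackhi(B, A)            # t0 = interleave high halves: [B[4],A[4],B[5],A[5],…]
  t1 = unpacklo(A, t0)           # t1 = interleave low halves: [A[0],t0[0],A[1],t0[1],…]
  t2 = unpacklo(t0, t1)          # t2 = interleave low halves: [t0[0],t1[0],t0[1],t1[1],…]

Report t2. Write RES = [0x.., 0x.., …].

RES = [0xa5, 0x85, 0x78, 0xa5, 0x36, 0x4c, 0xa0, 0x78]

  t0: a5 78 36 a0 8a b5 19 6c
  t1: 85 a5 4c 78 a9 36 c8 a0
  t2: a5 85 78 a5 36 4c a0 78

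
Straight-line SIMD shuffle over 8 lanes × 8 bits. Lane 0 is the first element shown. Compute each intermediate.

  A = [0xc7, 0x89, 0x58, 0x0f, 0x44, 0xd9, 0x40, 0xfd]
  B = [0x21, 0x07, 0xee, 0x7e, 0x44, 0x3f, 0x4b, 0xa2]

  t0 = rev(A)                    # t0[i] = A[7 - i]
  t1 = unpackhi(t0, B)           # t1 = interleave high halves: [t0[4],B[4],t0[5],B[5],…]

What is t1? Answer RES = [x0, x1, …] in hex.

  t0: fd 40 d9 44 0f 58 89 c7
  t1: 0f 44 58 3f 89 4b c7 a2

RES = [ 0x0f  0x44  0x58  0x3f  0x89  0x4b  0xc7  0xa2 ]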